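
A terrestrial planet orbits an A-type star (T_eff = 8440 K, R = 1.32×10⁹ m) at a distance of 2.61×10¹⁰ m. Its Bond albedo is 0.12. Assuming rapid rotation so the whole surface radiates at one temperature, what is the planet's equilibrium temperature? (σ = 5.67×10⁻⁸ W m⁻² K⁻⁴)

T_eq ≈ 1300 K

L = 4πR_⋆²σT_⋆⁴ = 4π(1.32×10⁹)² × 5.67×10⁻⁸ × (8440)⁴ = 6.30×10²⁷ W.
S = L/(4πd²) = 7.36×10⁵ W m⁻².
Energy balance: absorbed = emitted ⇒ πR²·S(1−A) = 4πR²·σT_eq⁴, so T_eq⁴ = S(1−A)/(4σ).
T_eq = [7.36×10⁵ × 0.88 / (4 × 5.67×10⁻⁸)]^(1/4) = (2.86×10¹²)^(1/4) = 1300 K.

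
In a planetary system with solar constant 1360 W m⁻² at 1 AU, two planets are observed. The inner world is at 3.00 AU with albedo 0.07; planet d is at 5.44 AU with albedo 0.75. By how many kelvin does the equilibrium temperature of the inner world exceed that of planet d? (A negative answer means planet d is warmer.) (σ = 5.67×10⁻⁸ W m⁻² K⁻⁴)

ΔT ≈ 73.4 K

T_eq = [S₀(1−A)/(4σd²)]^(1/4), so T ∝ (1−A)^(1/4) / √d.
T₁ = [1360×0.93/(4×5.67×10⁻⁸×3.00²)]^(1/4) = 157.77 K.
T₂ = [1360×0.25/(4×5.67×10⁻⁸×5.44²)]^(1/4) = 84.36 K.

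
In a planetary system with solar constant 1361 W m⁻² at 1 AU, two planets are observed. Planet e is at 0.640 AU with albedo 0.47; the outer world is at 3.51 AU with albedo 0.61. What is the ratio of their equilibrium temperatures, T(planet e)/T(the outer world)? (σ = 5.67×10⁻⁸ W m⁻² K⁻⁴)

T₁/T₂ ≈ 2.529

T_eq = [S₀(1−A)/(4σd²)]^(1/4), so T ∝ (1−A)^(1/4) / √d.
T₁ = [1361×0.53/(4×5.67×10⁻⁸×0.640²)]^(1/4) = 296.85 K.
T₂ = [1361×0.39/(4×5.67×10⁻⁸×3.51²)]^(1/4) = 117.40 K.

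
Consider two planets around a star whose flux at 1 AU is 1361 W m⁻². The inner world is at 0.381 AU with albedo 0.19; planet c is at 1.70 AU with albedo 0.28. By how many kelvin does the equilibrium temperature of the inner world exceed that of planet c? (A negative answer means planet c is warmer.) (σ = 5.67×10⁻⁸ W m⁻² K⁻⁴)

ΔT ≈ 231.1 K

T_eq = [S₀(1−A)/(4σd²)]^(1/4), so T ∝ (1−A)^(1/4) / √d.
T₁ = [1361×0.81/(4×5.67×10⁻⁸×0.381²)]^(1/4) = 427.77 K.
T₂ = [1361×0.72/(4×5.67×10⁻⁸×1.70²)]^(1/4) = 196.64 K.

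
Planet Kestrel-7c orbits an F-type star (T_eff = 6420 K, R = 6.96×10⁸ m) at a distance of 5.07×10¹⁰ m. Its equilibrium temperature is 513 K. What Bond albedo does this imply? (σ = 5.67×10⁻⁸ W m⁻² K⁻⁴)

L = 4πR_⋆²σT_⋆⁴ = 4π(6.96×10⁸)² × 5.67×10⁻⁸ × (6420)⁴ = 5.86×10²⁶ W.
S = L/(4πd²) = 1.82×10⁴ W m⁻².
From T_eq⁴ = S(1−A)/(4σ): 1−A = 4σT_eq⁴/S.
1−A = 4 × 5.67×10⁻⁸ × (513)⁴ / 1.82×10⁴ = 0.865.

A ≈ 0.13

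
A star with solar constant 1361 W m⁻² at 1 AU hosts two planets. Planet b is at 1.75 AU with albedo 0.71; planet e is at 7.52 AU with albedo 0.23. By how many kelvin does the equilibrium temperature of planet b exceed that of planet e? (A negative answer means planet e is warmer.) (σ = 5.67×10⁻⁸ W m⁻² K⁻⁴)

ΔT ≈ 59.3 K

T_eq = [S₀(1−A)/(4σd²)]^(1/4), so T ∝ (1−A)^(1/4) / √d.
T₁ = [1361×0.29/(4×5.67×10⁻⁸×1.75²)]^(1/4) = 154.40 K.
T₂ = [1361×0.77/(4×5.67×10⁻⁸×7.52²)]^(1/4) = 95.08 K.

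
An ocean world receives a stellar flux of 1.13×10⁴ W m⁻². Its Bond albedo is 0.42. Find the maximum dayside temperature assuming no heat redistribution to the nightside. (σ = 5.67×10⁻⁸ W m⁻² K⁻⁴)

T_ss ≈ 583 K

With no redistribution each surface element balances locally: S(1−A) = σT⁴.
T = [1.13×10⁴ × 0.58 / 5.67×10⁻⁸]^(1/4) = (1.16×10¹¹)^(1/4) = 583 K.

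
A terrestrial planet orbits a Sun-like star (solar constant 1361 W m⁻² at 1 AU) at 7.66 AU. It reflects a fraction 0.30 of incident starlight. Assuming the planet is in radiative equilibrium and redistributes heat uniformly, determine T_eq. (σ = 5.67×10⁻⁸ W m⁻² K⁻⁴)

Flux at 7.66 AU: S = 1361/7.66² = 23.2 W m⁻².
Energy balance: absorbed = emitted ⇒ πR²·S(1−A) = 4πR²·σT_eq⁴, so T_eq⁴ = S(1−A)/(4σ).
T_eq = [23.2 × 0.70 / (4 × 5.67×10⁻⁸)]^(1/4) = (7.16×10⁷)^(1/4) = 92.0 K.

T_eq ≈ 92.0 K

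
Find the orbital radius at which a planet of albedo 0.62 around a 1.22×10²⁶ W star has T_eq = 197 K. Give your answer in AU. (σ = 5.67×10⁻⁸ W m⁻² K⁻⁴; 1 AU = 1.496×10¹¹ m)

From T_eq⁴ = L(1−A)/(16πσd²): d = √[L(1−A)/(16πσT_eq⁴)].
d = √[1.22×10²⁶ × 0.38 / (16π × 5.67×10⁻⁸ × (197)⁴)] = 1.04×10¹¹ m = 0.695 AU.

d ≈ 0.695 AU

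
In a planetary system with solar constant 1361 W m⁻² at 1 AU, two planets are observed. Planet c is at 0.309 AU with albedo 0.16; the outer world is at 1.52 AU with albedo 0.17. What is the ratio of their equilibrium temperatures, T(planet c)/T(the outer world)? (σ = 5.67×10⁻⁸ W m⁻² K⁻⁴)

T_eq = [S₀(1−A)/(4σd²)]^(1/4), so T ∝ (1−A)^(1/4) / √d.
T₁ = [1361×0.84/(4×5.67×10⁻⁸×0.309²)]^(1/4) = 479.34 K.
T₂ = [1361×0.83/(4×5.67×10⁻⁸×1.52²)]^(1/4) = 215.48 K.

T₁/T₂ ≈ 2.225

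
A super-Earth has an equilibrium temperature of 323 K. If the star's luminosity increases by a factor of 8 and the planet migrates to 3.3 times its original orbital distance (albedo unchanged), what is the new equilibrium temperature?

T_eq ≈ 299 K

T_eq ∝ L^(1/4) · d^(−1/2).
T′ = 323 × 8^(1/4) / 3.3^(1/2) = 299 K.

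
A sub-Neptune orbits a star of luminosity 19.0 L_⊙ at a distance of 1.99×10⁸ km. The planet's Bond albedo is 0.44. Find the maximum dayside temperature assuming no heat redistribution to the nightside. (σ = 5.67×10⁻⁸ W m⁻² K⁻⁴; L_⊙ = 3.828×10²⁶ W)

T_ss ≈ 616 K

d = 1.99×10⁸ km = 1.99×10¹¹ m.
L = 19.0 × 3.828×10²⁶ = 7.27×10²⁷ W.
Flux: S = L/(4πd²) = 7.27×10²⁷/(4π×(1.99×10¹¹)²) = 1.46×10⁴ W m⁻².
With no redistribution each surface element balances locally: S(1−A) = σT⁴.
T = [1.46×10⁴ × 0.56 / 5.67×10⁻⁸]^(1/4) = (1.44×10¹¹)^(1/4) = 616 K.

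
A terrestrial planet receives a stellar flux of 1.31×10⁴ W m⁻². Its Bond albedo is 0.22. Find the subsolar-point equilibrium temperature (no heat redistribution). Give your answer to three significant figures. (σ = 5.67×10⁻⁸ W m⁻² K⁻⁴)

T_ss ≈ 652 K

At the subsolar point the surface absorbs S(1−A) and emits σT⁴ per unit area — no factor of 4, since only the local patch is in balance.
T = [1.31×10⁴ × 0.78 / 5.67×10⁻⁸]^(1/4) = (1.80×10¹¹)^(1/4) = 652 K.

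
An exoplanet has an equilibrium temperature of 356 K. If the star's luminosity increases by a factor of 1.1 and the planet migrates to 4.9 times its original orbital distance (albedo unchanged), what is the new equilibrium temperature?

T_eq ≈ 165 K

T_eq ∝ L^(1/4) · d^(−1/2).
T′ = 356 × 1.1^(1/4) / 4.9^(1/2) = 165 K.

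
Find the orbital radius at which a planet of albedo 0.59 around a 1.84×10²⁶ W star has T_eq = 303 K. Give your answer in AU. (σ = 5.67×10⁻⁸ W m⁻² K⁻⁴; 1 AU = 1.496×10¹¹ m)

d ≈ 0.375 AU

From T_eq⁴ = L(1−A)/(16πσd²): d = √[L(1−A)/(16πσT_eq⁴)].
d = √[1.84×10²⁶ × 0.41 / (16π × 5.67×10⁻⁸ × (303)⁴)] = 5.60×10¹⁰ m = 0.375 AU.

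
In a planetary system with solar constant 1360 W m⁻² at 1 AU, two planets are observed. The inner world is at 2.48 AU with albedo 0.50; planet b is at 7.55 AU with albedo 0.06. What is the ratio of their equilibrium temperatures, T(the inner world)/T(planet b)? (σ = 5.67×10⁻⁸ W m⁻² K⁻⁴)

T_eq = [S₀(1−A)/(4σd²)]^(1/4), so T ∝ (1−A)^(1/4) / √d.
T₁ = [1360×0.50/(4×5.67×10⁻⁸×2.48²)]^(1/4) = 148.59 K.
T₂ = [1360×0.94/(4×5.67×10⁻⁸×7.55²)]^(1/4) = 99.72 K.

T₁/T₂ ≈ 1.490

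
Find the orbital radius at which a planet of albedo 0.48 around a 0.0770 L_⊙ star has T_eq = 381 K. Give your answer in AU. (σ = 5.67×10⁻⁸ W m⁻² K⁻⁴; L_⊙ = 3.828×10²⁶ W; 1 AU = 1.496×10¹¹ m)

L = 0.0770 × 3.828×10²⁶ = 2.95×10²⁵ W.
From T_eq⁴ = L(1−A)/(16πσd²): d = √[L(1−A)/(16πσT_eq⁴)].
d = √[2.95×10²⁵ × 0.52 / (16π × 5.67×10⁻⁸ × (381)⁴)] = 1.60×10¹⁰ m = 0.107 AU.

d ≈ 0.107 AU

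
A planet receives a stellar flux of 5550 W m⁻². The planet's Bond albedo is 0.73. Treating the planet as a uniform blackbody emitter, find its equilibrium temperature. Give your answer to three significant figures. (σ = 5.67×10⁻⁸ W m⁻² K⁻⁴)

T_eq ≈ 285 K

Energy balance: absorbed = emitted ⇒ πR²·S(1−A) = 4πR²·σT_eq⁴, so T_eq⁴ = S(1−A)/(4σ).
T_eq = [5550 × 0.27 / (4 × 5.67×10⁻⁸)]^(1/4) = (6.61×10⁹)^(1/4) = 285 K.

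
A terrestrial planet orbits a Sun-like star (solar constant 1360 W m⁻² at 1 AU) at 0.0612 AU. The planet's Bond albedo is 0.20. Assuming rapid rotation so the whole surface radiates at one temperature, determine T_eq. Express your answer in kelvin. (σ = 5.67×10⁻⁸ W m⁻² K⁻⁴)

T_eq ≈ 1060 K

Flux at 0.0612 AU: S = 1360/0.0612² = 3.63×10⁵ W m⁻².
Energy balance: absorbed = emitted ⇒ πR²·S(1−A) = 4πR²·σT_eq⁴, so T_eq⁴ = S(1−A)/(4σ).
T_eq = [3.63×10⁵ × 0.80 / (4 × 5.67×10⁻⁸)]^(1/4) = (1.28×10¹²)^(1/4) = 1060 K.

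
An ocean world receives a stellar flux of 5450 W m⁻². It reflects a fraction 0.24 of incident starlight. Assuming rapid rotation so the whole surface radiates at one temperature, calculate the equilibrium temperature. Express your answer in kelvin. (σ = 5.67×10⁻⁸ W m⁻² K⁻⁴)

T_eq ≈ 368 K

Energy balance: absorbed = emitted ⇒ πR²·S(1−A) = 4πR²·σT_eq⁴, so T_eq⁴ = S(1−A)/(4σ).
T_eq = [5450 × 0.76 / (4 × 5.67×10⁻⁸)]^(1/4) = (1.83×10¹⁰)^(1/4) = 368 K.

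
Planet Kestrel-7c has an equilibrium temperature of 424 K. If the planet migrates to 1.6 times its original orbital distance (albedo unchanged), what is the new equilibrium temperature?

T_eq ≈ 335 K

T_eq ∝ L^(1/4) · d^(−1/2).
T′ = 424 / 1.6^(1/2) = 335 K.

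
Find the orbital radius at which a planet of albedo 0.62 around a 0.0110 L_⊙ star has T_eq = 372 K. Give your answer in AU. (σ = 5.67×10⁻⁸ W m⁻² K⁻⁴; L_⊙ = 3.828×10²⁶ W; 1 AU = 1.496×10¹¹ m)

d ≈ 0.0362 AU

L = 0.0110 × 3.828×10²⁶ = 4.21×10²⁴ W.
From T_eq⁴ = L(1−A)/(16πσd²): d = √[L(1−A)/(16πσT_eq⁴)].
d = √[4.21×10²⁴ × 0.38 / (16π × 5.67×10⁻⁸ × (372)⁴)] = 5.41×10⁹ m = 0.0362 AU.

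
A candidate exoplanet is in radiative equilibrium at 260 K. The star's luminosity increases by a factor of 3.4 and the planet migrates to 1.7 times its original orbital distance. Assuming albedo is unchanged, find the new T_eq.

T_eq ≈ 271 K

T_eq ∝ L^(1/4) · d^(−1/2).
T′ = 260 × 3.4^(1/4) / 1.7^(1/2) = 271 K.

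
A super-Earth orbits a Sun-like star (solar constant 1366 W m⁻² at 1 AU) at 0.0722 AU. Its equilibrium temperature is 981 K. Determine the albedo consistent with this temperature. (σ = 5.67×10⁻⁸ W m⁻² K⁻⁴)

Flux at 0.0722 AU: S = 1366/0.0722² = 2.62×10⁵ W m⁻².
From T_eq⁴ = S(1−A)/(4σ): 1−A = 4σT_eq⁴/S.
1−A = 4 × 5.67×10⁻⁸ × (981)⁴ / 2.62×10⁵ = 0.802.

A ≈ 0.20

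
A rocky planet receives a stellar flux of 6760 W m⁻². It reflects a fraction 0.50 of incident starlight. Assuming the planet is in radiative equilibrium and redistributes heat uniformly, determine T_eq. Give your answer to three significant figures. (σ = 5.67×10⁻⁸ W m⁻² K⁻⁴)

T_eq ≈ 349 K

Energy balance: absorbed = emitted ⇒ πR²·S(1−A) = 4πR²·σT_eq⁴, so T_eq⁴ = S(1−A)/(4σ).
T_eq = [6760 × 0.50 / (4 × 5.67×10⁻⁸)]^(1/4) = (1.49×10¹⁰)^(1/4) = 349 K.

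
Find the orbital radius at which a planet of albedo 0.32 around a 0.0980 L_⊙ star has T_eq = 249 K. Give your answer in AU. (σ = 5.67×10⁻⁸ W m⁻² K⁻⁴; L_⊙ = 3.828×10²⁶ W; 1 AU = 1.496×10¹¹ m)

L = 0.0980 × 3.828×10²⁶ = 3.75×10²⁵ W.
From T_eq⁴ = L(1−A)/(16πσd²): d = √[L(1−A)/(16πσT_eq⁴)].
d = √[3.75×10²⁵ × 0.68 / (16π × 5.67×10⁻⁸ × (249)⁴)] = 4.83×10¹⁰ m = 0.323 AU.

d ≈ 0.323 AU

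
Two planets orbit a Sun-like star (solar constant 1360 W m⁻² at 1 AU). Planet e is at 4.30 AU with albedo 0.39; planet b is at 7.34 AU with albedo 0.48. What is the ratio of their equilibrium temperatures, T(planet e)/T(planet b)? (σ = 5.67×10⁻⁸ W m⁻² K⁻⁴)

T_eq = [S₀(1−A)/(4σd²)]^(1/4), so T ∝ (1−A)^(1/4) / √d.
T₁ = [1360×0.61/(4×5.67×10⁻⁸×4.30²)]^(1/4) = 118.60 K.
T₂ = [1360×0.52/(4×5.67×10⁻⁸×7.34²)]^(1/4) = 87.22 K.

T₁/T₂ ≈ 1.360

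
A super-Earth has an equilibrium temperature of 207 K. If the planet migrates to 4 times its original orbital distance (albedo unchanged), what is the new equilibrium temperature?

T_eq ∝ L^(1/4) · d^(−1/2).
T′ = 207 / 4^(1/2) = 104 K.

T_eq ≈ 104 K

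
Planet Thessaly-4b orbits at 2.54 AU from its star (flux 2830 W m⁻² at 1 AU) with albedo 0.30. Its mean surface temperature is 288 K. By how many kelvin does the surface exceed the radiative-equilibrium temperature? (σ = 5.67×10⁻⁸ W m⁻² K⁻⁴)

ΔT ≈ 96.2 K

S = 2830/2.54² = 438.7 W m⁻².
T_eq = [S(1−A)/(4σ)]^(1/4) = [438.7×0.70/(4×5.67×10⁻⁸)]^(1/4) = 191.8 K.
ΔT = T_surf − T_eq = 288 − 191.8.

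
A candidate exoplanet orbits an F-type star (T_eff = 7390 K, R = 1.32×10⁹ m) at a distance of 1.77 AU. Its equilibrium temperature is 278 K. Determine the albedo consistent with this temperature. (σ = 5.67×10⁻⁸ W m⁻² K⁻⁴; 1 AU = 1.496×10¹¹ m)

A ≈ 0.68

d = 1.77 AU = 2.65×10¹¹ m.
L = 4πR_⋆²σT_⋆⁴ = 4π(1.32×10⁹)² × 5.67×10⁻⁸ × (7390)⁴ = 3.70×10²⁷ W.
S = L/(4πd²) = 4200 W m⁻².
From T_eq⁴ = S(1−A)/(4σ): 1−A = 4σT_eq⁴/S.
1−A = 4 × 5.67×10⁻⁸ × (278)⁴ / 4200 = 0.322.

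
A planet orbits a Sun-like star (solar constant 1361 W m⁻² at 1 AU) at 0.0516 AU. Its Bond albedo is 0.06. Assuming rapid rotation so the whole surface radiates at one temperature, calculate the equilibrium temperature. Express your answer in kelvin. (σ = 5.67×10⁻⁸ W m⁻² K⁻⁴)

Flux at 0.0516 AU: S = 1361/0.0516² = 5.11×10⁵ W m⁻².
Energy balance: absorbed = emitted ⇒ πR²·S(1−A) = 4πR²·σT_eq⁴, so T_eq⁴ = S(1−A)/(4σ).
T_eq = [5.11×10⁵ × 0.94 / (4 × 5.67×10⁻⁸)]^(1/4) = (2.12×10¹²)^(1/4) = 1210 K.

T_eq ≈ 1210 K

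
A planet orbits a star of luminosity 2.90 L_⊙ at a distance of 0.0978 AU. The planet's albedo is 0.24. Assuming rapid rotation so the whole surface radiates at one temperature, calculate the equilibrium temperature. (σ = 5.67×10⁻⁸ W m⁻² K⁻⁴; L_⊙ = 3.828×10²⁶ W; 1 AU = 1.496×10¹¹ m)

T_eq ≈ 1080 K

d = 0.0978 AU = 1.46×10¹⁰ m.
L = 2.90 × 3.828×10²⁶ = 1.11×10²⁷ W.
Flux: S = L/(4πd²) = 1.11×10²⁷/(4π×(1.46×10¹⁰)²) = 4.13×10⁵ W m⁻².
Energy balance: absorbed = emitted ⇒ πR²·S(1−A) = 4πR²·σT_eq⁴, so T_eq⁴ = S(1−A)/(4σ).
T_eq = [4.13×10⁵ × 0.76 / (4 × 5.67×10⁻⁸)]^(1/4) = (1.38×10¹²)^(1/4) = 1080 K.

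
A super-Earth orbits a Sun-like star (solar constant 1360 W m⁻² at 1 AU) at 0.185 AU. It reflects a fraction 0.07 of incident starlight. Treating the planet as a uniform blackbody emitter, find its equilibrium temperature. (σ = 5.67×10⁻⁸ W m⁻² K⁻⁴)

Flux at 0.185 AU: S = 1360/0.185² = 3.97×10⁴ W m⁻².
Energy balance: absorbed = emitted ⇒ πR²·S(1−A) = 4πR²·σT_eq⁴, so T_eq⁴ = S(1−A)/(4σ).
T_eq = [3.97×10⁴ × 0.93 / (4 × 5.67×10⁻⁸)]^(1/4) = (1.63×10¹¹)^(1/4) = 635 K.

T_eq ≈ 635 K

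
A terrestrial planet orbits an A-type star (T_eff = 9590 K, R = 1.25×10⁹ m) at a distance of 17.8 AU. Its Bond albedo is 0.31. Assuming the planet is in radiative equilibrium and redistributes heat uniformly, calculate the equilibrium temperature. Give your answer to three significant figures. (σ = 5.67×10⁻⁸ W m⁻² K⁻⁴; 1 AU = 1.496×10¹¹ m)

T_eq ≈ 134 K

d = 17.8 AU = 2.66×10¹² m.
L = 4πR_⋆²σT_⋆⁴ = 4π(1.25×10⁹)² × 5.67×10⁻⁸ × (9590)⁴ = 9.42×10²⁷ W.
S = L/(4πd²) = 106 W m⁻².
Energy balance: absorbed = emitted ⇒ πR²·S(1−A) = 4πR²·σT_eq⁴, so T_eq⁴ = S(1−A)/(4σ).
T_eq = [106 × 0.69 / (4 × 5.67×10⁻⁸)]^(1/4) = (3.21×10⁸)^(1/4) = 134 K.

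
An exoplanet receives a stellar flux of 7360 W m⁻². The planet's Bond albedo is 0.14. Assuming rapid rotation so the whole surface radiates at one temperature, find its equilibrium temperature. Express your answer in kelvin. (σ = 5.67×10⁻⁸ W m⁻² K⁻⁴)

T_eq ≈ 409 K

Energy balance: absorbed = emitted ⇒ πR²·S(1−A) = 4πR²·σT_eq⁴, so T_eq⁴ = S(1−A)/(4σ).
T_eq = [7360 × 0.86 / (4 × 5.67×10⁻⁸)]^(1/4) = (2.79×10¹⁰)^(1/4) = 409 K.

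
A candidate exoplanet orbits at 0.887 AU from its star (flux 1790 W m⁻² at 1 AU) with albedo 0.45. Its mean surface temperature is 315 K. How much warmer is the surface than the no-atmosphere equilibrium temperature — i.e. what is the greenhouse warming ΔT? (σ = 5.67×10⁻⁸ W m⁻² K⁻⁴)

ΔT ≈ 42.5 K

S = 1790/0.887² = 2275 W m⁻².
T_eq = [S(1−A)/(4σ)]^(1/4) = [2275×0.55/(4×5.67×10⁻⁸)]^(1/4) = 272.5 K.
ΔT = T_surf − T_eq = 315 − 272.5.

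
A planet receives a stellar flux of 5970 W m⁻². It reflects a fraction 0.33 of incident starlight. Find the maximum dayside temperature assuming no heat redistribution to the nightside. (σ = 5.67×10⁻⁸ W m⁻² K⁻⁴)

With no redistribution each surface element balances locally: S(1−A) = σT⁴.
T = [5970 × 0.67 / 5.67×10⁻⁸]^(1/4) = (7.05×10¹⁰)^(1/4) = 515 K.

T_ss ≈ 515 K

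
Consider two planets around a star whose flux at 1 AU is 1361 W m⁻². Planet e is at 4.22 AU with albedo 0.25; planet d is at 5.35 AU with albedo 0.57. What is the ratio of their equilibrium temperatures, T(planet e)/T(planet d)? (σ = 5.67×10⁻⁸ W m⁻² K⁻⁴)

T_eq = [S₀(1−A)/(4σd²)]^(1/4), so T ∝ (1−A)^(1/4) / √d.
T₁ = [1361×0.75/(4×5.67×10⁻⁸×4.22²)]^(1/4) = 126.08 K.
T₂ = [1361×0.43/(4×5.67×10⁻⁸×5.35²)]^(1/4) = 97.44 K.

T₁/T₂ ≈ 1.294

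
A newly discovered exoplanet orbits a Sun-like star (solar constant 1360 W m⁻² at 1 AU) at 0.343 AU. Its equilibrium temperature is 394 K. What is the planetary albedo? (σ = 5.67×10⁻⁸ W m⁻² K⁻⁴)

Flux at 0.343 AU: S = 1360/0.343² = 1.16×10⁴ W m⁻².
From T_eq⁴ = S(1−A)/(4σ): 1−A = 4σT_eq⁴/S.
1−A = 4 × 5.67×10⁻⁸ × (394)⁴ / 1.16×10⁴ = 0.473.

A ≈ 0.53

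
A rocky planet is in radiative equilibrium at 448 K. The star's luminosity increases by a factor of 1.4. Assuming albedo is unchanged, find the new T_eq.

T_eq ∝ L^(1/4) · d^(−1/2).
T′ = 448 × 1.4^(1/4) = 487 K.

T_eq ≈ 487 K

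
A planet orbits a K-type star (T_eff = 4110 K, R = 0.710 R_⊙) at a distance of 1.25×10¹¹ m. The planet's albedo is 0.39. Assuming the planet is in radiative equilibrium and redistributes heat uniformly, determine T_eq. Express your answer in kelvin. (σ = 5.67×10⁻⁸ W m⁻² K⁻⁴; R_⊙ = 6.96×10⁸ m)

R_⋆ = 0.710 × 6.96×10⁸ = 4.94×10⁸ m.
L = 4πR_⋆²σT_⋆⁴ = 4π(4.94×10⁸)² × 5.67×10⁻⁸ × (4110)⁴ = 4.96×10²⁵ W.
S = L/(4πd²) = 253 W m⁻².
Energy balance: absorbed = emitted ⇒ πR²·S(1−A) = 4πR²·σT_eq⁴, so T_eq⁴ = S(1−A)/(4σ).
T_eq = [253 × 0.61 / (4 × 5.67×10⁻⁸)]^(1/4) = (6.80×10⁸)^(1/4) = 161 K.

T_eq ≈ 161 K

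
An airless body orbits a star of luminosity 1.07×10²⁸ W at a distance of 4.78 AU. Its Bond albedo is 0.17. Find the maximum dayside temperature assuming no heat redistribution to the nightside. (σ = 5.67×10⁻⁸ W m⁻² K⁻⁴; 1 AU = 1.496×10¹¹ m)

T_ss ≈ 395 K

d = 4.78 AU = 7.15×10¹¹ m.
Flux: S = L/(4πd²) = 1.07×10²⁸/(4π×(7.15×10¹¹)²) = 1670 W m⁻².
With no redistribution each surface element balances locally: S(1−A) = σT⁴.
T = [1670 × 0.83 / 5.67×10⁻⁸]^(1/4) = (2.44×10¹⁰)^(1/4) = 395 K.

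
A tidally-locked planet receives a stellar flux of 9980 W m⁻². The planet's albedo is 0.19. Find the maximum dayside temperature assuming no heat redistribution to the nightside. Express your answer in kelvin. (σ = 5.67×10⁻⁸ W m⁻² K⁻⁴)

With no redistribution each surface element balances locally: S(1−A) = σT⁴.
T = [9980 × 0.81 / 5.67×10⁻⁸]^(1/4) = (1.43×10¹¹)^(1/4) = 614 K.

T_ss ≈ 614 K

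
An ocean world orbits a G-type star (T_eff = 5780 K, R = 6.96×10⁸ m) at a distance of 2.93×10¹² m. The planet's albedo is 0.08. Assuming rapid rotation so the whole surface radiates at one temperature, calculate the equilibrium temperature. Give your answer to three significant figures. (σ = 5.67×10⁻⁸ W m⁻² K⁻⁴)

L = 4πR_⋆²σT_⋆⁴ = 4π(6.96×10⁸)² × 5.67×10⁻⁸ × (5780)⁴ = 3.85×10²⁶ W.
S = L/(4πd²) = 3.57 W m⁻².
Energy balance: absorbed = emitted ⇒ πR²·S(1−A) = 4πR²·σT_eq⁴, so T_eq⁴ = S(1−A)/(4σ).
T_eq = [3.57 × 0.92 / (4 × 5.67×10⁻⁸)]^(1/4) = (1.45×10⁷)^(1/4) = 61.7 K.

T_eq ≈ 61.7 K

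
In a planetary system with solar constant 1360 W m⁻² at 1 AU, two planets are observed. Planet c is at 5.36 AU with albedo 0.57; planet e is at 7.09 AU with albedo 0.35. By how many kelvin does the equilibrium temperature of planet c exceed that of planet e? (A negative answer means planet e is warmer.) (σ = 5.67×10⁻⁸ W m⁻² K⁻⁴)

ΔT ≈ 3.5 K

T_eq = [S₀(1−A)/(4σd²)]^(1/4), so T ∝ (1−A)^(1/4) / √d.
T₁ = [1360×0.43/(4×5.67×10⁻⁸×5.36²)]^(1/4) = 97.33 K.
T₂ = [1360×0.65/(4×5.67×10⁻⁸×7.09²)]^(1/4) = 93.84 K.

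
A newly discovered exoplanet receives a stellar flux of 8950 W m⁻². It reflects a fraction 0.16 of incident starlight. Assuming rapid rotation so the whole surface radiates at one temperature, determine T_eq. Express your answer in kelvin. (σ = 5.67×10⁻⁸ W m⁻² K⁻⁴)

Energy balance: absorbed = emitted ⇒ πR²·S(1−A) = 4πR²·σT_eq⁴, so T_eq⁴ = S(1−A)/(4σ).
T_eq = [8950 × 0.84 / (4 × 5.67×10⁻⁸)]^(1/4) = (3.31×10¹⁰)^(1/4) = 427 K.

T_eq ≈ 427 K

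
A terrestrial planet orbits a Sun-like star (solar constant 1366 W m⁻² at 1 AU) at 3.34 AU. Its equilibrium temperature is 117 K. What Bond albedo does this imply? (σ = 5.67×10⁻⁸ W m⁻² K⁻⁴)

A ≈ 0.65

Flux at 3.34 AU: S = 1366/3.34² = 122 W m⁻².
From T_eq⁴ = S(1−A)/(4σ): 1−A = 4σT_eq⁴/S.
1−A = 4 × 5.67×10⁻⁸ × (117)⁴ / 122 = 0.347.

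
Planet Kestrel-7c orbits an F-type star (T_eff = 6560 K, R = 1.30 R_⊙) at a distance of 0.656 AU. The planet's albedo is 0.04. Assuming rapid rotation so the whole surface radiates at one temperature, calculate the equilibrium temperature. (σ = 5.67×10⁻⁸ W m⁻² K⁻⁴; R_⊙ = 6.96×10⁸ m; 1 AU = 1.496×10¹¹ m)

T_eq ≈ 441 K

R_⋆ = 1.30 × 6.96×10⁸ = 9.05×10⁸ m.
d = 0.656 AU = 9.81×10¹⁰ m.
L = 4πR_⋆²σT_⋆⁴ = 4π(9.05×10⁸)² × 5.67×10⁻⁸ × (6560)⁴ = 1.08×10²⁷ W.
S = L/(4πd²) = 8930 W m⁻².
Energy balance: absorbed = emitted ⇒ πR²·S(1−A) = 4πR²·σT_eq⁴, so T_eq⁴ = S(1−A)/(4σ).
T_eq = [8930 × 0.96 / (4 × 5.67×10⁻⁸)]^(1/4) = (3.78×10¹⁰)^(1/4) = 441 K.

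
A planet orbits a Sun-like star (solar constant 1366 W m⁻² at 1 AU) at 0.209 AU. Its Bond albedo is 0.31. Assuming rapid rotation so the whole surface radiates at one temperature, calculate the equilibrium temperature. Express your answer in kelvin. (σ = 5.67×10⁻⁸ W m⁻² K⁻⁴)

T_eq ≈ 555 K

Flux at 0.209 AU: S = 1366/0.209² = 3.13×10⁴ W m⁻².
Energy balance: absorbed = emitted ⇒ πR²·S(1−A) = 4πR²·σT_eq⁴, so T_eq⁴ = S(1−A)/(4σ).
T_eq = [3.13×10⁴ × 0.69 / (4 × 5.67×10⁻⁸)]^(1/4) = (9.51×10¹⁰)^(1/4) = 555 K.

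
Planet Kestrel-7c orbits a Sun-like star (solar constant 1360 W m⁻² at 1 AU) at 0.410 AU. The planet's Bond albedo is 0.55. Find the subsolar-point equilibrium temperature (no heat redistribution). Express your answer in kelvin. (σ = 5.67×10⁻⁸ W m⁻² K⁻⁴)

T_ss ≈ 503 K

Flux at 0.410 AU: S = 1360/0.410² = 8090 W m⁻².
At the subsolar point the surface absorbs S(1−A) and emits σT⁴ per unit area — no factor of 4, since only the local patch is in balance.
T = [8090 × 0.45 / 5.67×10⁻⁸]^(1/4) = (6.42×10¹⁰)^(1/4) = 503 K.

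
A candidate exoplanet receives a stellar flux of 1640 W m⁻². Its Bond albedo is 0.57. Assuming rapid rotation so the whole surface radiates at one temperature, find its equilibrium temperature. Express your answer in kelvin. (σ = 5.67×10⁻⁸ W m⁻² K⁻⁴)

T_eq ≈ 236 K

Energy balance: absorbed = emitted ⇒ πR²·S(1−A) = 4πR²·σT_eq⁴, so T_eq⁴ = S(1−A)/(4σ).
T_eq = [1640 × 0.43 / (4 × 5.67×10⁻⁸)]^(1/4) = (3.11×10⁹)^(1/4) = 236 K.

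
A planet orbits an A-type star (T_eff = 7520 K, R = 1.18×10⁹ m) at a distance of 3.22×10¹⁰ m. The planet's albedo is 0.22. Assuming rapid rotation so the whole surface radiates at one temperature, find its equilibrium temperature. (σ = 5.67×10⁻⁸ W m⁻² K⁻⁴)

T_eq ≈ 957 K

L = 4πR_⋆²σT_⋆⁴ = 4π(1.18×10⁹)² × 5.67×10⁻⁸ × (7520)⁴ = 3.17×10²⁷ W.
S = L/(4πd²) = 2.44×10⁵ W m⁻².
Energy balance: absorbed = emitted ⇒ πR²·S(1−A) = 4πR²·σT_eq⁴, so T_eq⁴ = S(1−A)/(4σ).
T_eq = [2.44×10⁵ × 0.78 / (4 × 5.67×10⁻⁸)]^(1/4) = (8.37×10¹¹)^(1/4) = 957 K.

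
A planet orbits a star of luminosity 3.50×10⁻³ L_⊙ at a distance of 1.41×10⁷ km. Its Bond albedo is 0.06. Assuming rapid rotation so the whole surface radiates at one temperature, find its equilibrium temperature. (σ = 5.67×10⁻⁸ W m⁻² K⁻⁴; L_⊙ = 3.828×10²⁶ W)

T_eq ≈ 217 K

d = 1.41×10⁷ km = 1.41×10¹⁰ m.
L = 3.50×10⁻³ × 3.828×10²⁶ = 1.34×10²⁴ W.
Flux: S = L/(4πd²) = 1.34×10²⁴/(4π×(1.41×10¹⁰)²) = 536 W m⁻².
Energy balance: absorbed = emitted ⇒ πR²·S(1−A) = 4πR²·σT_eq⁴, so T_eq⁴ = S(1−A)/(4σ).
T_eq = [536 × 0.94 / (4 × 5.67×10⁻⁸)]^(1/4) = (2.22×10⁹)^(1/4) = 217 K.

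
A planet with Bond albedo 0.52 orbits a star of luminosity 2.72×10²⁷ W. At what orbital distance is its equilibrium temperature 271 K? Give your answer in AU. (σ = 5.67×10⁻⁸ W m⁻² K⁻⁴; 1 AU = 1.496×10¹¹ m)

From T_eq⁴ = L(1−A)/(16πσd²): d = √[L(1−A)/(16πσT_eq⁴)].
d = √[2.72×10²⁷ × 0.48 / (16π × 5.67×10⁻⁸ × (271)⁴)] = 2.91×10¹¹ m = 1.95 AU.

d ≈ 1.95 AU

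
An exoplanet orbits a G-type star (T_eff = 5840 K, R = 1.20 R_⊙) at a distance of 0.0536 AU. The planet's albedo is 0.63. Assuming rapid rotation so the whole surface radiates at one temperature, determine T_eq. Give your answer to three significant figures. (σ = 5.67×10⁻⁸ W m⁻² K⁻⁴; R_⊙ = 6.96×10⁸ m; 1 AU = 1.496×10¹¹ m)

R_⋆ = 1.20 × 6.96×10⁸ = 8.35×10⁸ m.
d = 0.0536 AU = 8.02×10⁹ m.
L = 4πR_⋆²σT_⋆⁴ = 4π(8.35×10⁸)² × 5.67×10⁻⁸ × (5840)⁴ = 5.78×10²⁶ W.
S = L/(4πd²) = 7.16×10⁵ W m⁻².
Energy balance: absorbed = emitted ⇒ πR²·S(1−A) = 4πR²·σT_eq⁴, so T_eq⁴ = S(1−A)/(4σ).
T_eq = [7.16×10⁵ × 0.37 / (4 × 5.67×10⁻⁸)]^(1/4) = (1.17×10¹²)^(1/4) = 1040 K.

T_eq ≈ 1040 K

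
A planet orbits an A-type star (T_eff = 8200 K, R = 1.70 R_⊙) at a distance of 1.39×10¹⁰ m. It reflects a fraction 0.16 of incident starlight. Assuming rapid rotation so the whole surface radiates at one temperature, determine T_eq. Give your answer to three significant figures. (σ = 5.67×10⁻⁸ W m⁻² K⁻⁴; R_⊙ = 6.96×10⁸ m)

T_eq ≈ 1620 K

R_⋆ = 1.70 × 6.96×10⁸ = 1.18×10⁹ m.
L = 4πR_⋆²σT_⋆⁴ = 4π(1.18×10⁹)² × 5.67×10⁻⁸ × (8200)⁴ = 4.51×10²⁷ W.
S = L/(4πd²) = 1.86×10⁶ W m⁻².
Energy balance: absorbed = emitted ⇒ πR²·S(1−A) = 4πR²·σT_eq⁴, so T_eq⁴ = S(1−A)/(4σ).
T_eq = [1.86×10⁶ × 0.84 / (4 × 5.67×10⁻⁸)]^(1/4) = (6.88×10¹²)^(1/4) = 1620 K.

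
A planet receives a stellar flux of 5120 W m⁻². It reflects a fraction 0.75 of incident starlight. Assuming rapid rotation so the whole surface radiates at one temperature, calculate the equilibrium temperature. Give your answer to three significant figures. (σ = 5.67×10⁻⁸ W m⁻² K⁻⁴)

Energy balance: absorbed = emitted ⇒ πR²·S(1−A) = 4πR²·σT_eq⁴, so T_eq⁴ = S(1−A)/(4σ).
T_eq = [5120 × 0.25 / (4 × 5.67×10⁻⁸)]^(1/4) = (5.64×10⁹)^(1/4) = 274 K.

T_eq ≈ 274 K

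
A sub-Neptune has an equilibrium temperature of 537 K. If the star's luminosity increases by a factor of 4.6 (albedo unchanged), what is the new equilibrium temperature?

T_eq ∝ L^(1/4) · d^(−1/2).
T′ = 537 × 4.6^(1/4) = 786 K.

T_eq ≈ 786 K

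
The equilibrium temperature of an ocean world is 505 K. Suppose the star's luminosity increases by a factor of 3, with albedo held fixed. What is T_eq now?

T_eq ≈ 665 K

T_eq ∝ L^(1/4) · d^(−1/2).
T′ = 505 × 3^(1/4) = 665 K.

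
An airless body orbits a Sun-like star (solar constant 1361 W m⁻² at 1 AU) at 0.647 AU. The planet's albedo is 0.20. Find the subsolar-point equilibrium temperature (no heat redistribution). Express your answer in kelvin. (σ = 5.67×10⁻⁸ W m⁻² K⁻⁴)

Flux at 0.647 AU: S = 1361/0.647² = 3250 W m⁻².
At the subsolar point the surface absorbs S(1−A) and emits σT⁴ per unit area — no factor of 4, since only the local patch is in balance.
T = [3250 × 0.80 / 5.67×10⁻⁸]^(1/4) = (4.59×10¹⁰)^(1/4) = 463 K.

T_ss ≈ 463 K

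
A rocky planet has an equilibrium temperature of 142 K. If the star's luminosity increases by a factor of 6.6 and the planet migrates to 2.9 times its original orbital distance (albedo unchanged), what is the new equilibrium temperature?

T_eq ∝ L^(1/4) · d^(−1/2).
T′ = 142 × 6.6^(1/4) / 2.9^(1/2) = 134 K.

T_eq ≈ 134 K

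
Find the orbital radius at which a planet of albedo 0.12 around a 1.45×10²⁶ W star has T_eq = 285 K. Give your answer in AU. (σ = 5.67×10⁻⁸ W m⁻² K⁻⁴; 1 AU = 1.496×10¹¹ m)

From T_eq⁴ = L(1−A)/(16πσd²): d = √[L(1−A)/(16πσT_eq⁴)].
d = √[1.45×10²⁶ × 0.88 / (16π × 5.67×10⁻⁸ × (285)⁴)] = 8.24×10¹⁰ m = 0.551 AU.

d ≈ 0.551 AU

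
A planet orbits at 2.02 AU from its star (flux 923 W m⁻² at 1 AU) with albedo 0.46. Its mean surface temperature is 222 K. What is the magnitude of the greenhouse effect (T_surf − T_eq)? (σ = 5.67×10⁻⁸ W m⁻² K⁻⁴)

ΔT ≈ 69.7 K

S = 923/2.02² = 226.2 W m⁻².
T_eq = [S(1−A)/(4σ)]^(1/4) = [226.2×0.54/(4×5.67×10⁻⁸)]^(1/4) = 152.3 K.
ΔT = T_surf − T_eq = 222 − 152.3.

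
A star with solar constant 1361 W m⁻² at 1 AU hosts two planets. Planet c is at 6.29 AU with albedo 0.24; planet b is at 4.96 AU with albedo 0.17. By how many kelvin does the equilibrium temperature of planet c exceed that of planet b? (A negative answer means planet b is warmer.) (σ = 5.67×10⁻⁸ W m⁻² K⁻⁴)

T_eq = [S₀(1−A)/(4σd²)]^(1/4), so T ∝ (1−A)^(1/4) / √d.
T₁ = [1361×0.76/(4×5.67×10⁻⁸×6.29²)]^(1/4) = 103.62 K.
T₂ = [1361×0.83/(4×5.67×10⁻⁸×4.96²)]^(1/4) = 119.28 K.

ΔT ≈ -15.7 K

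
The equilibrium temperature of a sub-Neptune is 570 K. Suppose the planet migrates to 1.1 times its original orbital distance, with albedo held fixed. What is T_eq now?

T_eq ∝ L^(1/4) · d^(−1/2).
T′ = 570 / 1.1^(1/2) = 543 K.

T_eq ≈ 543 K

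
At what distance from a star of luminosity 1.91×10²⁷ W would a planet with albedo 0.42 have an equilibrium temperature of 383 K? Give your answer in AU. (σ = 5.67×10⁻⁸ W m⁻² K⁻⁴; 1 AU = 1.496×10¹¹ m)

From T_eq⁴ = L(1−A)/(16πσd²): d = √[L(1−A)/(16πσT_eq⁴)].
d = √[1.91×10²⁷ × 0.58 / (16π × 5.67×10⁻⁸ × (383)⁴)] = 1.34×10¹¹ m = 0.898 AU.

d ≈ 0.898 AU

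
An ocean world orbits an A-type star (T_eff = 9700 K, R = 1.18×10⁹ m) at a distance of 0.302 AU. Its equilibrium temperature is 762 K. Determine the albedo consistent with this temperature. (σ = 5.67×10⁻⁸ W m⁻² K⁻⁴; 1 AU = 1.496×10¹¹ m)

A ≈ 0.78

d = 0.302 AU = 4.52×10¹⁰ m.
L = 4πR_⋆²σT_⋆⁴ = 4π(1.18×10⁹)² × 5.67×10⁻⁸ × (9700)⁴ = 8.78×10²⁷ W.
S = L/(4πd²) = 3.42×10⁵ W m⁻².
From T_eq⁴ = S(1−A)/(4σ): 1−A = 4σT_eq⁴/S.
1−A = 4 × 5.67×10⁻⁸ × (762)⁴ / 3.42×10⁵ = 0.223.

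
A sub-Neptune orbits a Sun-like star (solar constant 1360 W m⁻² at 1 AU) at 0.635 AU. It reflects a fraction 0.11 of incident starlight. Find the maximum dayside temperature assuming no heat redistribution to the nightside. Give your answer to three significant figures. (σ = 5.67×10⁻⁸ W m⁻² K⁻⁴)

Flux at 0.635 AU: S = 1360/0.635² = 3370 W m⁻².
With no redistribution each surface element balances locally: S(1−A) = σT⁴.
T = [3370 × 0.89 / 5.67×10⁻⁸]^(1/4) = (5.29×10¹⁰)^(1/4) = 480 K.

T_ss ≈ 480 K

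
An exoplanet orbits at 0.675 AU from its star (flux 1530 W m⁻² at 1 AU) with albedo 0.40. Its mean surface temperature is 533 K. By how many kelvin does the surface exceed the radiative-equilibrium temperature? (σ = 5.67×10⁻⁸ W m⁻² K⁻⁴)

ΔT ≈ 226.0 K

S = 1530/0.675² = 3358 W m⁻².
T_eq = [S(1−A)/(4σ)]^(1/4) = [3358×0.60/(4×5.67×10⁻⁸)]^(1/4) = 307.0 K.
ΔT = T_surf − T_eq = 533 − 307.0.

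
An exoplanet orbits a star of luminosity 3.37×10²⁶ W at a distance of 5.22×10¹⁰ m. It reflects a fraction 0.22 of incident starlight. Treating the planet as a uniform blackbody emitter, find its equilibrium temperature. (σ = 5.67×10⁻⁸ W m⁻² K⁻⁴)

Flux: S = L/(4πd²) = 3.37×10²⁶/(4π×(5.22×10¹⁰)²) = 9840 W m⁻².
Energy balance: absorbed = emitted ⇒ πR²·S(1−A) = 4πR²·σT_eq⁴, so T_eq⁴ = S(1−A)/(4σ).
T_eq = [9840 × 0.78 / (4 × 5.67×10⁻⁸)]^(1/4) = (3.38×10¹⁰)^(1/4) = 429 K.

T_eq ≈ 429 K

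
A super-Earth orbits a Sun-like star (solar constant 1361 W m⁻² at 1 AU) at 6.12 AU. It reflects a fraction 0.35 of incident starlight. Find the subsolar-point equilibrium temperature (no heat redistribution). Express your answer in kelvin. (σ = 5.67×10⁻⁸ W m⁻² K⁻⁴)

T_ss ≈ 143 K

Flux at 6.12 AU: S = 1361/6.12² = 36.3 W m⁻².
At the subsolar point the surface absorbs S(1−A) and emits σT⁴ per unit area — no factor of 4, since only the local patch is in balance.
T = [36.3 × 0.65 / 5.67×10⁻⁸]^(1/4) = (4.17×10⁸)^(1/4) = 143 K.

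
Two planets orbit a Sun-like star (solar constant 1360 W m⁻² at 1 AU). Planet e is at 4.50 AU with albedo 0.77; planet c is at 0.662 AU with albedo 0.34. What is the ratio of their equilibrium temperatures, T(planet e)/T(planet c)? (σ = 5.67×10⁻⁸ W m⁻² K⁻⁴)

T_eq = [S₀(1−A)/(4σd²)]^(1/4), so T ∝ (1−A)^(1/4) / √d.
T₁ = [1360×0.23/(4×5.67×10⁻⁸×4.50²)]^(1/4) = 90.84 K.
T₂ = [1360×0.66/(4×5.67×10⁻⁸×0.662²)]^(1/4) = 308.27 K.

T₁/T₂ ≈ 0.295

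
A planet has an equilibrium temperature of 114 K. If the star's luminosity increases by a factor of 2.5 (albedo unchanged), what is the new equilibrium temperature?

T_eq ∝ L^(1/4) · d^(−1/2).
T′ = 114 × 2.5^(1/4) = 143 K.

T_eq ≈ 143 K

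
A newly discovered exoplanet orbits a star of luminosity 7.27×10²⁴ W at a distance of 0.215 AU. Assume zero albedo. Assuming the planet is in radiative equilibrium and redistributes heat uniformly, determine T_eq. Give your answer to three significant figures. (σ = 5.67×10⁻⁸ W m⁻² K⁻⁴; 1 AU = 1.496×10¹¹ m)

d = 0.215 AU = 3.22×10¹⁰ m.
Flux: S = L/(4πd²) = 7.27×10²⁴/(4π×(3.22×10¹⁰)²) = 559 W m⁻².
Energy balance: absorbed = emitted ⇒ πR²·S(1−A) = 4πR²·σT_eq⁴, so T_eq⁴ = S(1−A)/(4σ).
T_eq = [559 × 1.00 / (4 × 5.67×10⁻⁸)]^(1/4) = (2.47×10⁹)^(1/4) = 223 K.

T_eq ≈ 223 K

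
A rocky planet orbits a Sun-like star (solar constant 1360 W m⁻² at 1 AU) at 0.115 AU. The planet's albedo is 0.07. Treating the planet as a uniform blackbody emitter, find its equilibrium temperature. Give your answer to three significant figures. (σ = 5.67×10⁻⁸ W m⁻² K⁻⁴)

T_eq ≈ 806 K

Flux at 0.115 AU: S = 1360/0.115² = 1.03×10⁵ W m⁻².
Energy balance: absorbed = emitted ⇒ πR²·S(1−A) = 4πR²·σT_eq⁴, so T_eq⁴ = S(1−A)/(4σ).
T_eq = [1.03×10⁵ × 0.93 / (4 × 5.67×10⁻⁸)]^(1/4) = (4.22×10¹¹)^(1/4) = 806 K.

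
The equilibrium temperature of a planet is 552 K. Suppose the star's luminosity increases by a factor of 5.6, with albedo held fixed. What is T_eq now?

T_eq ≈ 849 K

T_eq ∝ L^(1/4) · d^(−1/2).
T′ = 552 × 5.6^(1/4) = 849 K.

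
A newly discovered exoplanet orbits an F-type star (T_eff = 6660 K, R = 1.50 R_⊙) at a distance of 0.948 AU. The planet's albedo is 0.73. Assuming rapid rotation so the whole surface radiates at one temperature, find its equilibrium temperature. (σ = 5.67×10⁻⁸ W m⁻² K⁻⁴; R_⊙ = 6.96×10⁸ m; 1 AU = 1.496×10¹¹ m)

R_⋆ = 1.50 × 6.96×10⁸ = 1.04×10⁹ m.
d = 0.948 AU = 1.42×10¹¹ m.
L = 4πR_⋆²σT_⋆⁴ = 4π(1.04×10⁹)² × 5.67×10⁻⁸ × (6660)⁴ = 1.53×10²⁷ W.
S = L/(4πd²) = 6050 W m⁻².
Energy balance: absorbed = emitted ⇒ πR²·S(1−A) = 4πR²·σT_eq⁴, so T_eq⁴ = S(1−A)/(4σ).
T_eq = [6050 × 0.27 / (4 × 5.67×10⁻⁸)]^(1/4) = (7.20×10⁹)^(1/4) = 291 K.

T_eq ≈ 291 K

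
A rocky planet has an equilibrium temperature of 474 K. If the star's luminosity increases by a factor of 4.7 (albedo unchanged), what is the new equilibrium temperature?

T_eq ∝ L^(1/4) · d^(−1/2).
T′ = 474 × 4.7^(1/4) = 698 K.

T_eq ≈ 698 K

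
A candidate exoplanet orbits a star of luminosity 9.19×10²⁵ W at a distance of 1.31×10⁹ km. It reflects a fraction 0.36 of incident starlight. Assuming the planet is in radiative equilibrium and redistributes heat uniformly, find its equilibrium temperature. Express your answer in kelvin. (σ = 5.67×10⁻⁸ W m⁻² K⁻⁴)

d = 1.31×10⁹ km = 1.31×10¹² m.
Flux: S = L/(4πd²) = 9.19×10²⁵/(4π×(1.31×10¹²)²) = 4.26 W m⁻².
Energy balance: absorbed = emitted ⇒ πR²·S(1−A) = 4πR²·σT_eq⁴, so T_eq⁴ = S(1−A)/(4σ).
T_eq = [4.26 × 0.64 / (4 × 5.67×10⁻⁸)]^(1/4) = (1.20×10⁷)^(1/4) = 58.9 K.

T_eq ≈ 58.9 K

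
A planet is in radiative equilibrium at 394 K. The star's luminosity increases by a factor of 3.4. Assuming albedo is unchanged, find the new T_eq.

T_eq ∝ L^(1/4) · d^(−1/2).
T′ = 394 × 3.4^(1/4) = 535 K.

T_eq ≈ 535 K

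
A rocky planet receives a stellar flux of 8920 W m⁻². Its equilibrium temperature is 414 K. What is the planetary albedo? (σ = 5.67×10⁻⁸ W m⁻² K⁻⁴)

A ≈ 0.25

From T_eq⁴ = S(1−A)/(4σ): 1−A = 4σT_eq⁴/S.
1−A = 4 × 5.67×10⁻⁸ × (414)⁴ / 8920 = 0.747.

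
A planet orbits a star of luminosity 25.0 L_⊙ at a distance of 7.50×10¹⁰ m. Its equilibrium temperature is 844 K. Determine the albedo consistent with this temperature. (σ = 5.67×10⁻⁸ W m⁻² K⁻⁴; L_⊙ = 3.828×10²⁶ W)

A ≈ 0.15

L = 25.0 × 3.828×10²⁶ = 9.57×10²⁷ W.
Flux: S = L/(4πd²) = 9.57×10²⁷/(4π×(7.50×10¹⁰)²) = 1.35×10⁵ W m⁻².
From T_eq⁴ = S(1−A)/(4σ): 1−A = 4σT_eq⁴/S.
1−A = 4 × 5.67×10⁻⁸ × (844)⁴ / 1.35×10⁵ = 0.850.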